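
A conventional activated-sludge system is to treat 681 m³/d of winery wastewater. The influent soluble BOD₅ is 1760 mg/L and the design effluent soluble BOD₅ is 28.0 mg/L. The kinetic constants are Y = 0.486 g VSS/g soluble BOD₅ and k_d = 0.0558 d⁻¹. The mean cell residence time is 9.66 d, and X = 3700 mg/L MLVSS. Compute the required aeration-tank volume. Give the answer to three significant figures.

Rearranging the biomass balance for a CMAS with decay, V = Y·Q·ΔS·θ_c / [X·(1+k_d θ_c)] = 0.486 × 681 × (1760 − 28.0) × 9.66 / [3700 × (1 + 0.0558 × 9.66)] = 5.54×10^6 / 5694 = 972.4 m³.

V ≈ 972 m³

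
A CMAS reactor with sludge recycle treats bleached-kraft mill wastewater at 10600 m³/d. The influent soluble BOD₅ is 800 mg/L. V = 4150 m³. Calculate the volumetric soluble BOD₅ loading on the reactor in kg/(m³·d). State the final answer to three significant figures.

Volumetric loading L_v = Q·S₀ / V = 10600 × 800 g/m³ / 4150 m³ = 2043 g/(m³·d) = 2.043 kg soluble BOD₅/(m³·d).

L_v ≈ 2.04 kg soluble BOD₅/(m³·d)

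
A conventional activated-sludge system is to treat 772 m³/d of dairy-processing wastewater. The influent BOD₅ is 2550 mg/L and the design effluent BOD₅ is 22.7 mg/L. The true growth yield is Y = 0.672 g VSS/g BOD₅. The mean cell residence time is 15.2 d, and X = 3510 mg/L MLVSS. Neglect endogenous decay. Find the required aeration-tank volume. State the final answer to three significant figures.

With k_d = 0 the design equation reduces to V = Y Q (S₀−S) θ_c / X = 0.672 × 772 × (2550 − 22.7) × 15.2 / 3510 = 5678 m³.

V ≈ 5680 m³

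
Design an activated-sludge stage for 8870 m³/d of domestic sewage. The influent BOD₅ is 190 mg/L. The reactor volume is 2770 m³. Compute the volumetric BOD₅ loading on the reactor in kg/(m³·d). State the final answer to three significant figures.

L_v ≈ 0.608 kg BOD₅/(m³·d)

L_v = Q S₀ / V = 8870 × 190 × 10⁻³ / 2770 = 0.6084 kg/(m³·d).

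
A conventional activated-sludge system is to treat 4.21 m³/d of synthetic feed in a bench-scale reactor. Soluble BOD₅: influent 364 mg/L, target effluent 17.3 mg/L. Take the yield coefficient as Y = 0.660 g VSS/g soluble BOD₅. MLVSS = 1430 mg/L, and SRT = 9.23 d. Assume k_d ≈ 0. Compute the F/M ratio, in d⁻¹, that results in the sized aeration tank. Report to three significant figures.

F/M ≈ 0.172 d⁻¹

Biomass mass balance (decay neglected): V·X = Y·Q·(S₀ − S)·θ_c, so V = 0.660 × 4.21 × (364 − 17.3) × 9.23 / 1430 = 6.218 m³.
Food-to-microorganism ratio F/M = Q S₀ / (V X) = 4.21 × 364 / (6.218 × 1430) = 0.1723 d⁻¹.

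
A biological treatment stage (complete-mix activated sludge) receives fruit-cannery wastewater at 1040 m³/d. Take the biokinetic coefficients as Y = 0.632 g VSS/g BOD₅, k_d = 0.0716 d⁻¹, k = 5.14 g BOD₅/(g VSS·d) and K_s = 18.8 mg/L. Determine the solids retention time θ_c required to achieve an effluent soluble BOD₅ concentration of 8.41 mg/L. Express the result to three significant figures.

At the target effluent, Y k S/(K_s+S) = 0.632×5.14×8.41/27.21 = 1.004 d⁻¹.
θ_c = 1/(μ − k_d) = 1/(1.004 − 0.0716) = 1/0.9324 = 1.072 d.

θ_c ≈ 1.07 d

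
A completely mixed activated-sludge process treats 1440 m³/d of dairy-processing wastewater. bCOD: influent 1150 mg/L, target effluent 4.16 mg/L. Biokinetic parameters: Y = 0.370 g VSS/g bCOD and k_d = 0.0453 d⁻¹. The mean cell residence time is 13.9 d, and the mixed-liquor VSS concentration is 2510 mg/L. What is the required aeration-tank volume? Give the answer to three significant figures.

From the SRT design equation V = Y Q (S₀−S) θ_c / [X (1 + k_d θ_c)] = 0.370 × 1440 × (1150 − 4.16) × 13.9 / [2510 × (1 + 0.0453 × 13.9)] = 8.49×10^6 / 4090 = 2075 m³.

V ≈ 2070 m³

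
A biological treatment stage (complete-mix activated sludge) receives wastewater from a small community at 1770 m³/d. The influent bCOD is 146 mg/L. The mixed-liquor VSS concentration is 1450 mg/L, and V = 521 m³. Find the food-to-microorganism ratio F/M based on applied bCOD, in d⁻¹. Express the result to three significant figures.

F/M ≈ 0.342 d⁻¹

F/M = applied load / biomass = Q·S₀/(V·X) = 1770 × 146 / (521.0 × 1450) = 0.3421 d⁻¹.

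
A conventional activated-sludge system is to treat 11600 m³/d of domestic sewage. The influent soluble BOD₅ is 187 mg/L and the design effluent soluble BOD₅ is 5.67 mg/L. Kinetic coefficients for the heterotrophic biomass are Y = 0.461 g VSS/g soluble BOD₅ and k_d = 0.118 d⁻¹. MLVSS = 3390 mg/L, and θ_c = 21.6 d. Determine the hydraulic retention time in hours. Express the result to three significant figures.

Rearranging the biomass balance for a CMAS with decay, V = Y·Q·ΔS·θ_c / [X·(1+k_d θ_c)] = 0.461 × 11600 × (187 − 5.67) × 21.6 / [3390 × (1 + 0.118 × 21.6)] = 2.09×10^7 / 12030 = 1741 m³.
HRT = V/Q = 1741 m³ / 11600 m³·d⁻¹ = 0.1501 d × 24 = 3.602 h.

τ ≈ 3.60 h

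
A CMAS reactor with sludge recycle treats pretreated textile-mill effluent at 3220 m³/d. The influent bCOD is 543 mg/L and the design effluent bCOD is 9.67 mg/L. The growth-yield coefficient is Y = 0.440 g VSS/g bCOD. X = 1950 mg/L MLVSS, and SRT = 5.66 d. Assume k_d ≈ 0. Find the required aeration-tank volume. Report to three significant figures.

V·X = Y·Q·ΔS·θ_c gives V = 0.440 × 3220 × (543 − 9.67) × 5.66 / 1950 = 2193 m³.

V ≈ 2190 m³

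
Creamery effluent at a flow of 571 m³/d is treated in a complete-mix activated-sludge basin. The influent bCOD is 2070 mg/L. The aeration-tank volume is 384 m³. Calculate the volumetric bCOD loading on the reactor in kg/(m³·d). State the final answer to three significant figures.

Applied bCOD load per unit volume = Q·S₀/V = (571 × 2070/1000)/384.0 = 3.078 kg bCOD·m⁻³·d⁻¹.

L_v ≈ 3.08 kg bCOD/(m³·d)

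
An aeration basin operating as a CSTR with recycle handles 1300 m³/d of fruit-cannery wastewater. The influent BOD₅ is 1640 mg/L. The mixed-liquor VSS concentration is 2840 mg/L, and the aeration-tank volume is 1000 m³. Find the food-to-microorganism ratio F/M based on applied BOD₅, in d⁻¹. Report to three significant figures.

F/M ≈ 0.751 d⁻¹

Food-to-microorganism ratio F/M = Q S₀ / (V X) = 1300 × 1640 / (1000 × 2840) = 0.7507 d⁻¹.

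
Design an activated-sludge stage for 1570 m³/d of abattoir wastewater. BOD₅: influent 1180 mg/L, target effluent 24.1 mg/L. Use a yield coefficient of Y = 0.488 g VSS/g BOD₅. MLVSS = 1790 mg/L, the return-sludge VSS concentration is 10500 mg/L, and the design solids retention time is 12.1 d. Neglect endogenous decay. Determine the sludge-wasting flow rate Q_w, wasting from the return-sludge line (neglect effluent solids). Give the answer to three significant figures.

V·X = Y·Q·ΔS·θ_c gives V = 0.488 × 1570 × (1180 − 24.1) × 12.1 / 1790 = 5986 m³.
Q_w = (V·X)/(θ_c X_r) = 5986 × 1790 / (12.1 × 10500) = 84.34 m³/d.

Q_w ≈ 84.3 m³/d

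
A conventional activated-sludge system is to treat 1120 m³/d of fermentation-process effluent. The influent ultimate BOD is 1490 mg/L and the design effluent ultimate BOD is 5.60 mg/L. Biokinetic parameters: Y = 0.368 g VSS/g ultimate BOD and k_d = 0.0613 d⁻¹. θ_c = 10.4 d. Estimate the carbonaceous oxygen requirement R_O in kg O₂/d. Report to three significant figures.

The observed yield is Y_obs = Y/(1 + k_d·θ_c) = 0.368 / (1 + 0.0613 × 10.4) = 0.368 / 1.638 = 0.2247 g VSS per g ultimate BOD removed.
Substrate removed = Q·(S₀ − S) = 1120 m³/d × (1490 − 5.60) g/m³ = 1.66×10^6 g/d = 1663 kg/d.
P_X = Y_obs·Q·(S₀ − S) = 0.2247 × 1663 = 373.6 kg VSS/d.
Carbonaceous O₂ demand = substrate oxidised − cell-mass equivalent = 1663 − 1.42 × 373.6 = 1132 kg O₂/d.

R_O ≈ 1130 kg O₂/d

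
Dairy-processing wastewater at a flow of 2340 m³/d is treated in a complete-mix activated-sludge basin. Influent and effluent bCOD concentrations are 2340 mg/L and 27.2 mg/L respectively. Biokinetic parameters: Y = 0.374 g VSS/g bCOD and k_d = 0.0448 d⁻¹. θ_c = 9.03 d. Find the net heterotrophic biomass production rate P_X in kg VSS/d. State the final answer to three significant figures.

P_X ≈ 1440 kg VSS/d

Correct the yield for decay: Y_obs = Y/(1 + k_d θ_c) = 0.374 / (1 + 0.0448 × 9.03) = 0.374 / 1.405 = 0.2663.
Mass of bCOD removed per day: Q(S₀ − S) = 2340 × 2313 g/m³ = 5412 kg/d.
Net biomass production P_X = Y_obs × Q·(S₀ − S) = 0.2663 × 5412 = 1441 kg VSS/d.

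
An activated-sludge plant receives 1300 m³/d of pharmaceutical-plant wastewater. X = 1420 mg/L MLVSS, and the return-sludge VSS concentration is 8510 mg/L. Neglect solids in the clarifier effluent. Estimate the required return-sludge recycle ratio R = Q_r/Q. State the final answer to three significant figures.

Mass balance around the secondary clarifier (neglecting effluent solids): R = X / (X_r − X) = 1420 / (8510 − 1420) = 0.2003.

R ≈ 0.200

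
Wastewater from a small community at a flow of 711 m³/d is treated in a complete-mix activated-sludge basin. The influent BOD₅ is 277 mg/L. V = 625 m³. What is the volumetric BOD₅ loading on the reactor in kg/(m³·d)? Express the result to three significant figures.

L_v ≈ 0.315 kg BOD₅/(m³·d)

Volumetric loading L_v = Q·S₀ / V = 711 × 277 g/m³ / 625.0 m³ = 315.1 g/(m³·d) = 0.3151 kg BOD₅/(m³·d).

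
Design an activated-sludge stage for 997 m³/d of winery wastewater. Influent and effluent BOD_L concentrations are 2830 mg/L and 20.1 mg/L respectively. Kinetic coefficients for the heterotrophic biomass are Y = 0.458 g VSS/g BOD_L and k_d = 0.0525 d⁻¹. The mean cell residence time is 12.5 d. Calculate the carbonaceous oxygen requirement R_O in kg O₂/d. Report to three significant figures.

Correct the yield for decay: Y_obs = Y/(1 + k_d θ_c) = 0.458 / (1 + 0.0525 × 12.5) = 0.458 / 1.656 = 0.2765.
Substrate removed = Q·(S₀ − S) = 997 m³/d × (2830 − 20.1) g/m³ = 2.8×10^6 g/d = 2801 kg/d.
P_X = Y_obs·Q·(S₀ − S) = 0.2765 × 2801 = 774.7 kg VSS/d.
R_O = Q·ΔS − 1.42 P_X = 2801 − 1100 = 1701 kg O₂/d.

R_O ≈ 1700 kg O₂/d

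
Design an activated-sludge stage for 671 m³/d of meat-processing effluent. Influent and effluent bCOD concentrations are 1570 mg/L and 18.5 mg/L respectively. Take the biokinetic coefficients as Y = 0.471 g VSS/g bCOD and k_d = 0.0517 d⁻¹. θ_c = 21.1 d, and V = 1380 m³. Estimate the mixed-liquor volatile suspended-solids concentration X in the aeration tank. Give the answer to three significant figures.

X ≈ 3590 mg/L

From V·X·(1 + k_d·θ_c) = Y·Q·(S₀ − S)·θ_c: X = 0.471 × 671 × (1570 − 18.5) × 21.1 / [1380 × (1 + 0.0517 × 21.1)] = 3586 mg/L.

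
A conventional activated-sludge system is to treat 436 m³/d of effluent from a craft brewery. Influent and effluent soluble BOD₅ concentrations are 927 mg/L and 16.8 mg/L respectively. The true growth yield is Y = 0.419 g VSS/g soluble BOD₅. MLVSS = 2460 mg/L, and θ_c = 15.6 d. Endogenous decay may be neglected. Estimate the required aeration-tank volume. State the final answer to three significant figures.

Biomass mass balance (decay neglected): V·X = Y·Q·(S₀ − S)·θ_c, so V = 0.419 × 436 × (927 − 16.8) × 15.6 / 2460 = 1054 m³.

V ≈ 1050 m³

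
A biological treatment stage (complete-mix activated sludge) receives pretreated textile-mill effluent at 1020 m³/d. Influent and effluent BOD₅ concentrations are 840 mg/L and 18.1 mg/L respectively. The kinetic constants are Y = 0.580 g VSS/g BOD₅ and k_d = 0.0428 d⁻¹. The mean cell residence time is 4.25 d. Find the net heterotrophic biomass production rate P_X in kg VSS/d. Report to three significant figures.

P_X ≈ 411 kg VSS/d

The observed yield is Y_obs = Y/(1 + k_d·θ_c) = 0.580 / (1 + 0.0428 × 4.25) = 0.580 / 1.182 = 0.4907 g VSS per g BOD₅ removed.
Q·(S₀ − S) = 1020 × (840 − 18.1) × 10⁻³ = 838.3 kg/d removed.
P_X = Y_obs · Q(S₀ − S) = 0.4907 × 838.3 = 411.4 kg VSS/d.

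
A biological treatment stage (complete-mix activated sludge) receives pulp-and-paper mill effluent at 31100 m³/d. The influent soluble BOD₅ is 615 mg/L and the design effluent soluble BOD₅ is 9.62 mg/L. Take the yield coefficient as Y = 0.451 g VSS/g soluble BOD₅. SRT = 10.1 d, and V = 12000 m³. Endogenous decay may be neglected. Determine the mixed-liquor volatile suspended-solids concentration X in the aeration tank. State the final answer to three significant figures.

X ≈ 7150 mg/L

Without decay, X = Y Q (S₀−S) θ_c / V = 0.451 × 31100 × (615 − 9.62) × 10.1 / 12000 = 7147 mg/L.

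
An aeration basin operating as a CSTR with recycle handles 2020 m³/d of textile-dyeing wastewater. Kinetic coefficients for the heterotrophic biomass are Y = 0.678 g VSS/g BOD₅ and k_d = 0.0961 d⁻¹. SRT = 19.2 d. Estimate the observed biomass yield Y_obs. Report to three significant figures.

Y_obs = Y / (1 + k_d θ_c) = 0.678 / (1 + 0.0961 × 19.2) = 0.678 / 2.845 = 0.2383.

Y_obs ≈ 0.238 g VSS/g BOD₅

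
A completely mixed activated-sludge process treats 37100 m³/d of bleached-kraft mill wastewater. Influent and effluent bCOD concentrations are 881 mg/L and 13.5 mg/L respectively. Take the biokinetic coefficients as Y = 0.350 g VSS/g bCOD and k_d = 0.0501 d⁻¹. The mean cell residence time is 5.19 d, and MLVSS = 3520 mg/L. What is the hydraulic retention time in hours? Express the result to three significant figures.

From the SRT design equation V = Y Q (S₀−S) θ_c / [X (1 + k_d θ_c)] = 0.350 × 37100 × (881 − 13.5) × 5.19 / [3520 × (1 + 0.0501 × 5.19)] = 5.85×10^7 / 4435 = 13181 m³.
HRT = V/Q = 13181 m³ / 37100 m³·d⁻¹ = 0.3553 d × 24 = 8.527 h.

τ ≈ 8.53 h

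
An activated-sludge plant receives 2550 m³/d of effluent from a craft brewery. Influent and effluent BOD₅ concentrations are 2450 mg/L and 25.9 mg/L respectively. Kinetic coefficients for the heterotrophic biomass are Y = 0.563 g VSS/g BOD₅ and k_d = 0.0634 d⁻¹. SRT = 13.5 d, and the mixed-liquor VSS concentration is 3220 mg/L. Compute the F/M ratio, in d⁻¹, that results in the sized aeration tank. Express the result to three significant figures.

Rearranging the biomass balance for a CMAS with decay, V = Y·Q·ΔS·θ_c / [X·(1+k_d θ_c)] = 0.563 × 2550 × (2450 − 25.9) × 13.5 / [3220 × (1 + 0.0634 × 13.5)] = 4.7×10^7 / 5976 = 7862 m³.
Food-to-microorganism ratio F/M = Q S₀ / (V X) = 2550 × 2450 / (7862 × 3220) = 0.2468 d⁻¹.

F/M ≈ 0.247 d⁻¹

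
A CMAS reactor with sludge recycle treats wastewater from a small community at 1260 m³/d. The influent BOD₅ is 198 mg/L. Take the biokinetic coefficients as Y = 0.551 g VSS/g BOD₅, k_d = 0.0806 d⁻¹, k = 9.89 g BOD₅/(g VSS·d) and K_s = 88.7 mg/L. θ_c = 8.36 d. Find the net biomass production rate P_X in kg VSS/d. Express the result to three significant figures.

P_X ≈ 80.7 kg VSS/d

Effluent substrate depends only on kinetics and SRT: S = K_s(1 + k_d θ_c) / [θ_c(Yk − k_d) − 1] = 88.7 × (1 + 0.0806 × 8.36) / [8.36 × (0.551 × 9.89 − 0.0806) − 1] = 148.5 / 43.88 = 3.383 mg/L.
The observed yield is Y_obs = Y/(1 + k_d·θ_c) = 0.551 / (1 + 0.0806 × 8.36) = 0.551 / 1.674 = 0.3292 g VSS per g BOD₅ removed.
Substrate removed = Q·(S₀ − S) = 1260 m³/d × (198 − 3.38) g/m³ = 2.45×10^5 g/d = 245.2 kg/d.
So the net sludge growth is P_X = 0.3292 × 245.2 = 80.72 kg VSS/d.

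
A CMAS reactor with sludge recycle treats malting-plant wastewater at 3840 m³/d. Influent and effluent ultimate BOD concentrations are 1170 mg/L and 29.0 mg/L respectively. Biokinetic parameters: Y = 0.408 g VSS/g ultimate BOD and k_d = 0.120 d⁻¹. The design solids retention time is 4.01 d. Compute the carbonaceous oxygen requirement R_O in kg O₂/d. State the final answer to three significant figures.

R_O ≈ 2670 kg O₂/d

The observed yield is Y_obs = Y/(1 + k_d·θ_c) = 0.408 / (1 + 0.120 × 4.01) = 0.408 / 1.481 = 0.2755 g VSS per g ultimate BOD removed.
ΔS = 1170 − 29.0 = 1141 mg/L, so the substrate removal rate is 3840 × 1141/1000 = 4381 kg ultimate BOD/d.
P_X = Y_obs·Q·(S₀ − S) = 0.2755 × 4381 = 1207 kg VSS/d.
Carbonaceous O₂ demand = substrate oxidised − cell-mass equivalent = 4381 − 1.42 × 1207 = 2668 kg O₂/d.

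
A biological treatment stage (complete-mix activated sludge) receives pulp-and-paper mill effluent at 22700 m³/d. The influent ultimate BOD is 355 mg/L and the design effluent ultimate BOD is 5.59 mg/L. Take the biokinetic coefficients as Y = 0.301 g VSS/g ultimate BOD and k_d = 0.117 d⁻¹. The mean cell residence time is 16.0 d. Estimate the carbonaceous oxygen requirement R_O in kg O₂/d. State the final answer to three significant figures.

R_O ≈ 6750 kg O₂/d

The observed yield is Y_obs = Y/(1 + k_d·θ_c) = 0.301 / (1 + 0.117 × 16.0) = 0.301 / 2.872 = 0.1048 g VSS per g ultimate BOD removed.
Q·(S₀ − S) = 22700 × (355 − 5.59) × 10⁻³ = 7932 kg/d removed.
P_X = Y_obs·Q·(S₀ − S) = 0.1048 × 7932 = 831.3 kg VSS/d.
R_O = Q·ΔS − 1.42 P_X = 7932 − 1180 = 6751 kg O₂/d.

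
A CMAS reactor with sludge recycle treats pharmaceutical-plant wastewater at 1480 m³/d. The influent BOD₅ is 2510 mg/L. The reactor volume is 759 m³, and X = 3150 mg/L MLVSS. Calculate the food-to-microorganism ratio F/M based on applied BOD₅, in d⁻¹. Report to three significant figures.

Food-to-microorganism ratio F/M = Q S₀ / (V X) = 1480 × 2510 / (759.0 × 3150) = 1.554 d⁻¹.

F/M ≈ 1.55 d⁻¹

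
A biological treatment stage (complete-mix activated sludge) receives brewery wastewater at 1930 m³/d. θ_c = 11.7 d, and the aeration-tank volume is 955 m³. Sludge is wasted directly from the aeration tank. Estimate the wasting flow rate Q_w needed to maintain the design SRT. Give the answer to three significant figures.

For wasting at MLVSS concentration, Q_w = V/θ_c = 955.0/11.7 = 81.62 m³/d.

Q_w ≈ 81.6 m³/d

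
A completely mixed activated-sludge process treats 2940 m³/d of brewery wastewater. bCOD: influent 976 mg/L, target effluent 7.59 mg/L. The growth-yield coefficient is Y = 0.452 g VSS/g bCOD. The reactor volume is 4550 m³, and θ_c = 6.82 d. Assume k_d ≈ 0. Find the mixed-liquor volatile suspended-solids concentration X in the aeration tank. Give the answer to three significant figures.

Without decay, X = Y Q (S₀−S) θ_c / V = 0.452 × 2940 × (976 − 7.59) × 6.82 / 4550 = 1929 mg/L.

X ≈ 1930 mg/L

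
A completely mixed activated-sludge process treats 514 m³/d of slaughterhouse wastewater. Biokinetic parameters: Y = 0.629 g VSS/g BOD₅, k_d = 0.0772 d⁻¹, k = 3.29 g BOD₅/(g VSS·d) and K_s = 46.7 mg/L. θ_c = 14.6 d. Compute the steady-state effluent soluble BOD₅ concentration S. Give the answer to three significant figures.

For a completely mixed reactor with recycle the Lawrence–McCarty relation gives S = K_s·(1 + k_d·θ_c) / [θ_c·(Y·k − k_d) − 1] = 46.7 × (1 + 0.0772 × 14.6) / [14.6 × (0.629 × 3.29 − 0.0772) − 1] = 99.34 / 28.09 = 3.537 mg/L.

S ≈ 3.54 mg/L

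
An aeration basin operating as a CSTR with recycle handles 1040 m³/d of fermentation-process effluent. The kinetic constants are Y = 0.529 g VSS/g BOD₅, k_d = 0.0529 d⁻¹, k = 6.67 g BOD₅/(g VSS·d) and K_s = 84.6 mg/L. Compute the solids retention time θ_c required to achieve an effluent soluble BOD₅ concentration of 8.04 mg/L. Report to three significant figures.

θ_c ≈ 3.95 d

From 1/θ_c = Y·k·S/(K_s + S) − k_d: Y·k·S/(K_s+S) = 0.529 × 6.67 × 8.04 / (84.6 + 8.04) = 0.3062 d⁻¹.
θ_c = 1/(μ − k_d) = 1/(0.3062 − 0.0529) = 1/0.2533 = 3.948 d.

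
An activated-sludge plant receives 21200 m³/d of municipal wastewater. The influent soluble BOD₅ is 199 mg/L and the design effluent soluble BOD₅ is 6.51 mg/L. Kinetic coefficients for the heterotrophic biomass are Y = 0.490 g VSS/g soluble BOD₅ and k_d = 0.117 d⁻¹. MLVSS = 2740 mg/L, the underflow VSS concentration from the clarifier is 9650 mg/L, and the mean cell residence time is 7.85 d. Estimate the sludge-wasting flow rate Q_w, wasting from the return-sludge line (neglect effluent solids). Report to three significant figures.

Q_w ≈ 108 m³/d

Steady-state biomass mass balance: V·X·(1 + k_d·θ_c) = Y·Q·(S₀ − S)·θ_c, so V = 0.490 × 21200 × (199 − 6.51) × 7.85 / [2740 × (1 + 0.117 × 7.85)] = 1.57×10^7 / 5257 = 2986 m³.
Wasting from the return line (neglecting effluent solids): Q_w = V·X / (θ_c·X_r) = 2986 × 2740 / (7.85 × 9650) = 108.0 m³/d.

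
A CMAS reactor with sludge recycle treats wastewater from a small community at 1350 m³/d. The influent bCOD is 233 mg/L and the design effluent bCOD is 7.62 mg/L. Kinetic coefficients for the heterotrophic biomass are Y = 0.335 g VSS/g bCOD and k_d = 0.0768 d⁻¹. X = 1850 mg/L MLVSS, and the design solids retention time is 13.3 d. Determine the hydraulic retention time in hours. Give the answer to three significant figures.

Rearranging the biomass balance for a CMAS with decay, V = Y·Q·ΔS·θ_c / [X·(1+k_d θ_c)] = 0.335 × 1350 × (233 − 7.62) × 13.3 / [1850 × (1 + 0.0768 × 13.3)] = 1.36×10^6 / 3740 = 362.5 m³.
τ = V/Q = 362.5/1350 = 0.2685 d, or 6.445 h.

τ ≈ 6.44 h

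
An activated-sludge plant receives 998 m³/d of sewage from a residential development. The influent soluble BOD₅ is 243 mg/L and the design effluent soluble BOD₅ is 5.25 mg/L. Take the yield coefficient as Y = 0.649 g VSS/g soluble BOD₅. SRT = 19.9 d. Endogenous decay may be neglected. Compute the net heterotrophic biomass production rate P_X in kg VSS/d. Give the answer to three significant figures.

No decay correction is needed, so Y_obs = Y = 0.649.
Substrate removed = Q·(S₀ − S) = 998 m³/d × (243 − 5.25) g/m³ = 2.37×10^5 g/d = 237.3 kg/d.
So the net sludge growth is P_X = 0.6490 × 237.3 = 154.0 kg VSS/d.

P_X ≈ 154 kg VSS/d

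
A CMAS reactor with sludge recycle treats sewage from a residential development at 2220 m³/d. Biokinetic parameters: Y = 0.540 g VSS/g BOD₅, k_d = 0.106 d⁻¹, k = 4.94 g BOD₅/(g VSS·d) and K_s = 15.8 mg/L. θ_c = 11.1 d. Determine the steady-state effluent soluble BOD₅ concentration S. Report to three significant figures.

Effluent substrate depends only on kinetics and SRT: S = K_s(1 + k_d θ_c) / [θ_c(Yk − k_d) − 1] = 15.8 × (1 + 0.106 × 11.1) / [11.1 × (0.540 × 4.94 − 0.106) − 1] = 34.39 / 27.43 = 1.254 mg/L.

S ≈ 1.25 mg/L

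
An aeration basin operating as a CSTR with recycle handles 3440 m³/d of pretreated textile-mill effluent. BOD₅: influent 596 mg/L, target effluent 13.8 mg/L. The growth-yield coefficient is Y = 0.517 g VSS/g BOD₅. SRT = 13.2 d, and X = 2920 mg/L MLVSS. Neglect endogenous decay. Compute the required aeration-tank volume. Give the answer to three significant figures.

With k_d = 0 the design equation reduces to V = Y Q (S₀−S) θ_c / X = 0.517 × 3440 × (596 − 13.8) × 13.2 / 2920 = 4681 m³.

V ≈ 4680 m³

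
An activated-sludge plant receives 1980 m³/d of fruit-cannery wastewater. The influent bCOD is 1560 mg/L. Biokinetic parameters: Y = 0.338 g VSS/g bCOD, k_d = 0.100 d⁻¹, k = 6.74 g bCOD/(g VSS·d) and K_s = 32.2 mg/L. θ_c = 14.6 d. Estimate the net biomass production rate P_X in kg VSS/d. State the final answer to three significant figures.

From the Monod/SRT balance for a CMAS, S = K_s·(1+k_d θ_c)/[θ_c·(Y k − k_d) − 1] = 32.2 × (1 + 0.100 × 14.6) / [14.6 × (0.338 × 6.74 − 0.100) − 1] = 79.21 / 30.80 = 2.572 mg/L.
Y_obs = Y / (1 + k_d θ_c) = 0.338 / (1 + 0.100 × 14.6) = 0.338 / 2.460 = 0.1374.
Q·(S₀ − S) = 1980 × (1560 − 2.57) × 10⁻³ = 3084 kg/d removed.
Biomass produced: P_X = Y_obs·Q·ΔS = 0.1374 × 3084 ≈ 423.7 kg VSS/d.

P_X ≈ 424 kg VSS/d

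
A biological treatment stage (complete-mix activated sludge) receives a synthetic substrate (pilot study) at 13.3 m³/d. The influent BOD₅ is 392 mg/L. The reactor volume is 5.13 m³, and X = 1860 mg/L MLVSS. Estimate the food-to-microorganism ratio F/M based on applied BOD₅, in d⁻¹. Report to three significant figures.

F/M ≈ 0.546 d⁻¹

F/M = Q·S₀ / (V·X) = 13.3 × 392 / (5.130 × 1860) = 0.5464 g BOD₅·(g VSS·d)⁻¹.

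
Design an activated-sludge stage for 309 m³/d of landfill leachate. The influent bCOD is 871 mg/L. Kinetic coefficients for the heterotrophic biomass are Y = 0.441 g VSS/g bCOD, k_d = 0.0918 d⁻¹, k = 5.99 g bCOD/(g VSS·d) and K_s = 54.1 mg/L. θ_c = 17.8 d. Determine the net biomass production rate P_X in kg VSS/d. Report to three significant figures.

From the Monod/SRT balance for a CMAS, S = K_s·(1+k_d θ_c)/[θ_c·(Y k − k_d) − 1] = 54.1 × (1 + 0.0918 × 17.8) / [17.8 × (0.441 × 5.99 − 0.0918) − 1] = 142.5 / 44.39 = 3.210 mg/L.
Correct the yield for decay: Y_obs = Y/(1 + k_d θ_c) = 0.441 / (1 + 0.0918 × 17.8) = 0.441 / 2.634 = 0.1674.
Mass of bCOD removed per day: Q(S₀ − S) = 309 × 867.8 g/m³ = 268.1 kg/d.
Net biomass production P_X = Y_obs × Q·(S₀ − S) = 0.1674 × 268.1 = 44.89 kg VSS/d.

P_X ≈ 44.9 kg VSS/d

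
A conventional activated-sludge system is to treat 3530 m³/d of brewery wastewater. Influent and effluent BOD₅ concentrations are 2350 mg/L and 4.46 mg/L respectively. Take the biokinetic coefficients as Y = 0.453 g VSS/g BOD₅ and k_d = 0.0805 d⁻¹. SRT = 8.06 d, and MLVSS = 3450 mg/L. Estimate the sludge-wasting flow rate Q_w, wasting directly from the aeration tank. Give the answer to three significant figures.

Rearranging the biomass balance for a CMAS with decay, V = Y·Q·ΔS·θ_c / [X·(1+k_d θ_c)] = 0.453 × 3530 × (2350 − 4.46) × 8.06 / [3450 × (1 + 0.0805 × 8.06)] = 3.02×10^7 / 5688 = 5314 m³.
With mixed-liquor wasting, θ_c = V/Q_w, so Q_w = V/θ_c = 5314/8.06 = 659.4 m³/d.

Q_w ≈ 659 m³/d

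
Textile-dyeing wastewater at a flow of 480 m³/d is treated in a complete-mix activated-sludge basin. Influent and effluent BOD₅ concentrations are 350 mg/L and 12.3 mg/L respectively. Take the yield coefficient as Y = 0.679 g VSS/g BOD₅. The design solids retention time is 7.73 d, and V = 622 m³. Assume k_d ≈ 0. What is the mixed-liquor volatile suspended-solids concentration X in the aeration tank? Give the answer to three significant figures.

X ≈ 1370 mg/L

Without decay, X = Y Q (S₀−S) θ_c / V = 0.679 × 480 × (350 − 12.3) × 7.73 / 622 = 1368 mg/L.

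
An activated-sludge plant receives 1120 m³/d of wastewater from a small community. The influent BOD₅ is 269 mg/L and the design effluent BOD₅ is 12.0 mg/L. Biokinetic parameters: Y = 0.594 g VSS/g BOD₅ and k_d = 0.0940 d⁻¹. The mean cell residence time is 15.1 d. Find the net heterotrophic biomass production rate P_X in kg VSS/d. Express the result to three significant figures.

P_X ≈ 70.7 kg VSS/d

The observed yield is Y_obs = Y/(1 + k_d·θ_c) = 0.594 / (1 + 0.0940 × 15.1) = 0.594 / 2.419 = 0.2455 g VSS per g BOD₅ removed.
Mass of BOD₅ removed per day: Q(S₀ − S) = 1120 × 257.0 g/m³ = 287.8 kg/d.
Biomass produced: P_X = Y_obs·Q·ΔS = 0.2455 × 287.8 ≈ 70.67 kg VSS/d.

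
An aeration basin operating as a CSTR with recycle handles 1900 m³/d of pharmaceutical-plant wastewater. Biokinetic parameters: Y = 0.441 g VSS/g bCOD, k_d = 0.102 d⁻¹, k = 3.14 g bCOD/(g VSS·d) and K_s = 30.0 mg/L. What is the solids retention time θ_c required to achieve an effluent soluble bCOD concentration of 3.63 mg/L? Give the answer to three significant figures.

θ_c ≈ 21.1 d

From 1/θ_c = Y·k·S/(K_s + S) − k_d: Y·k·S/(K_s+S) = 0.441 × 3.14 × 3.63 / (30.0 + 3.63) = 0.1495 d⁻¹.
1/θ_c = 0.1495 − 0.102 = 0.04747 d⁻¹, so θ_c = 21.07 d.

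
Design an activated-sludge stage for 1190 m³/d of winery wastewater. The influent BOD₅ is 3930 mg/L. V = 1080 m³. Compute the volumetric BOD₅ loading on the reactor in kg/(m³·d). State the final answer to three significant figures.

L_v ≈ 4.33 kg BOD₅/(m³·d)

Applied BOD₅ load per unit volume = Q·S₀/V = (1190 × 3930/1000)/1080 = 4.330 kg BOD₅·m⁻³·d⁻¹.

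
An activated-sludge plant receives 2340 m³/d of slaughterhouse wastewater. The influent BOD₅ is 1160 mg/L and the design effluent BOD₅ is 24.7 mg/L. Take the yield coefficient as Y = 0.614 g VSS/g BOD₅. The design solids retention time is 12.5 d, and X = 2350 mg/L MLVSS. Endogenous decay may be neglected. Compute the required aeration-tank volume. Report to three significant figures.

V ≈ 8680 m³

With k_d = 0 the design equation reduces to V = Y Q (S₀−S) θ_c / X = 0.614 × 2340 × (1160 − 24.7) × 12.5 / 2350 = 8676 m³.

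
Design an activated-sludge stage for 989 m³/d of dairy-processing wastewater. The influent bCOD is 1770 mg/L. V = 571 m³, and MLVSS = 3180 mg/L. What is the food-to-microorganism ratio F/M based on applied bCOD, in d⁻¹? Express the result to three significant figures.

F/M = Q·S₀ / (V·X) = 989 × 1770 / (571.0 × 3180) = 0.9641 g bCOD·(g VSS·d)⁻¹.

F/M ≈ 0.964 d⁻¹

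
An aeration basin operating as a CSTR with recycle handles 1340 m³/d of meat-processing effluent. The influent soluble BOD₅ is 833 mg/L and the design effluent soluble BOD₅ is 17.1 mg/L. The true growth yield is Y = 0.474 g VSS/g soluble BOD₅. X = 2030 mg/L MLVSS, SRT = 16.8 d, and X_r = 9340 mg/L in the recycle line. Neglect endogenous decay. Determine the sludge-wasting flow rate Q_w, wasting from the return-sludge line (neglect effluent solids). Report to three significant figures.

Q_w ≈ 55.5 m³/d

Biomass mass balance (decay neglected): V·X = Y·Q·(S₀ − S)·θ_c, so V = 0.474 × 1340 × (833 − 17.1) × 16.8 / 2030 = 4289 m³.
Wasting from the return line (neglecting effluent solids): Q_w = V·X / (θ_c·X_r) = 4289 × 2030 / (16.8 × 9340) = 55.48 m³/d.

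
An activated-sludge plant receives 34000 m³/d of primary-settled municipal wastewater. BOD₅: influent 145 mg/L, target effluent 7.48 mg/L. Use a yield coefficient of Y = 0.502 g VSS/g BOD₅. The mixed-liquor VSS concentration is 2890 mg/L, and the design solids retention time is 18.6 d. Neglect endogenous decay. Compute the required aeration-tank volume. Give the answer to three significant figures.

Biomass mass balance (decay neglected): V·X = Y·Q·(S₀ − S)·θ_c, so V = 0.502 × 34000 × (145 − 7.48) × 18.6 / 2890 = 15106 m³.

V ≈ 15100 m³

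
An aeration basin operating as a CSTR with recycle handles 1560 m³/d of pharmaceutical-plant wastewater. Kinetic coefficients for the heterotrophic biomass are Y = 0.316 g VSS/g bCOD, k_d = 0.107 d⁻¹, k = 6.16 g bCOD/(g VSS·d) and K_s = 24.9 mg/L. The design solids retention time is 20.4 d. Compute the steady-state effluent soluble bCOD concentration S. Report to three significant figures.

S ≈ 2.17 mg/L

Effluent substrate depends only on kinetics and SRT: S = K_s(1 + k_d θ_c) / [θ_c(Yk − k_d) − 1] = 24.9 × (1 + 0.107 × 20.4) / [20.4 × (0.316 × 6.16 − 0.107) − 1] = 79.25 / 36.53 = 2.170 mg/L.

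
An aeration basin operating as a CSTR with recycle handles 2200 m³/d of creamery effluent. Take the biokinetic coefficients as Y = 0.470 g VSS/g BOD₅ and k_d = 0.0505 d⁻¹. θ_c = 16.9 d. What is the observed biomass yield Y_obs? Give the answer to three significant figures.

Y_obs = Y / (1 + k_d θ_c) = 0.470 / (1 + 0.0505 × 16.9) = 0.470 / 1.853 = 0.2536.

Y_obs ≈ 0.254 g VSS/g BOD₅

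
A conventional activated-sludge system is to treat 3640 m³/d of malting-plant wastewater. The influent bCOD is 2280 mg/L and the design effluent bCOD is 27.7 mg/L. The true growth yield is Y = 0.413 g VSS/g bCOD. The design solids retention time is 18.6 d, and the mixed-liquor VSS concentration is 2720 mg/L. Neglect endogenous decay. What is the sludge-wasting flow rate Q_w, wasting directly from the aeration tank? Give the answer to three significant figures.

Q_w ≈ 1240 m³/d

Biomass mass balance (decay neglected): V·X = Y·Q·(S₀ − S)·θ_c, so V = 0.413 × 3640 × (2280 − 27.7) × 18.6 / 2720 = 23154 m³.
For wasting at MLVSS concentration, Q_w = V/θ_c = 23154/18.6 = 1245 m³/d.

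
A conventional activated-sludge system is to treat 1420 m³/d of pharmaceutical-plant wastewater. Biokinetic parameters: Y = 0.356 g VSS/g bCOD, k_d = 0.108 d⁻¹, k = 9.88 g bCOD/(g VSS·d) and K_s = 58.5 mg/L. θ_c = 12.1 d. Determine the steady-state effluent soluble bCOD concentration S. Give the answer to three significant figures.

For a completely mixed reactor with recycle the Lawrence–McCarty relation gives S = K_s·(1 + k_d·θ_c) / [θ_c·(Y·k − k_d) − 1] = 58.5 × (1 + 0.108 × 12.1) / [12.1 × (0.356 × 9.88 − 0.108) − 1] = 134.9 / 40.25 = 3.353 mg/L.

S ≈ 3.35 mg/L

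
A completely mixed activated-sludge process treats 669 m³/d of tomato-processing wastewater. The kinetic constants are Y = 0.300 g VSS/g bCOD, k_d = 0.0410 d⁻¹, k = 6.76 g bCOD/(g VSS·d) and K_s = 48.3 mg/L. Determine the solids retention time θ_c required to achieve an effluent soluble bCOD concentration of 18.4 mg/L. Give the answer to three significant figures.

θ_c ≈ 1.93 d

At the target effluent, Y k S/(K_s+S) = 0.300×6.76×18.4/66.70 = 0.5594 d⁻¹.
Then 1/θ_c = μ − k_d = 0.5594 − 0.0410 = 0.5184 d⁻¹, giving θ_c = 1.929 d.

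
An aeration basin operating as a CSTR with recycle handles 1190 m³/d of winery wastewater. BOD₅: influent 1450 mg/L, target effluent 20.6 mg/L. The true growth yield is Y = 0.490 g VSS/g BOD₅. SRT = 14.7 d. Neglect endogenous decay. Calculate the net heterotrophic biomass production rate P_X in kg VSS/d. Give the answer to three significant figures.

P_X ≈ 833 kg VSS/d

Since k_d ≈ 0, Y_obs = Y = 0.490 g VSS/g BOD₅.
Mass of BOD₅ removed per day: Q(S₀ − S) = 1190 × 1429 g/m³ = 1701 kg/d.
Biomass produced: P_X = Y_obs·Q·ΔS = 0.4900 × 1701 ≈ 833.5 kg VSS/d.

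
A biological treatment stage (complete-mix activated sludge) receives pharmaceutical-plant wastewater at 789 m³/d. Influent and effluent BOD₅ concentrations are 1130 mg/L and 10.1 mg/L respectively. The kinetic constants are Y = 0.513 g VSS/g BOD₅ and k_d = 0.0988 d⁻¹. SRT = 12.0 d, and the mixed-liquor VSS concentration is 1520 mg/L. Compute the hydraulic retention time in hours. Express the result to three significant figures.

τ ≈ 49.8 h

Rearranging the biomass balance for a CMAS with decay, V = Y·Q·ΔS·θ_c / [X·(1+k_d θ_c)] = 0.513 × 789 × (1130 − 10.1) × 12.0 / [1520 × (1 + 0.0988 × 12.0)] = 5.44×10^6 / 3322 = 1637 m³.
HRT = V/Q = 1637 m³ / 789 m³·d⁻¹ = 2.075 d × 24 = 49.81 h.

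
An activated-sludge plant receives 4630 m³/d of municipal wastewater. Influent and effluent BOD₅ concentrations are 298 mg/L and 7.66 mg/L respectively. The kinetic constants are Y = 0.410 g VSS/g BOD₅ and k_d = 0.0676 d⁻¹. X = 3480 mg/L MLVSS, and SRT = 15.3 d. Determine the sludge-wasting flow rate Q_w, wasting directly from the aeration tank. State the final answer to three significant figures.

Steady-state biomass mass balance: V·X·(1 + k_d·θ_c) = Y·Q·(S₀ − S)·θ_c, so V = 0.410 × 4630 × (298 − 7.66) × 15.3 / [3480 × (1 + 0.0676 × 15.3)] = 8.43×10^6 / 7079 = 1191 m³.
Wasting from the aeration tank: Q_w = V / θ_c = 1191 / 15.3 = 77.85 m³/d.

Q_w ≈ 77.9 m³/d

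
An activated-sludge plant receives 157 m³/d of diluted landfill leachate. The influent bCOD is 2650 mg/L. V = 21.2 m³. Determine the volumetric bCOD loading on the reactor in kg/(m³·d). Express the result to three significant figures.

Volumetric loading L_v = Q·S₀ / V = 157 × 2650 g/m³ / 21.20 m³ = 19625 g/(m³·d) = 19.62 kg bCOD/(m³·d).

L_v ≈ 19.6 kg bCOD/(m³·d)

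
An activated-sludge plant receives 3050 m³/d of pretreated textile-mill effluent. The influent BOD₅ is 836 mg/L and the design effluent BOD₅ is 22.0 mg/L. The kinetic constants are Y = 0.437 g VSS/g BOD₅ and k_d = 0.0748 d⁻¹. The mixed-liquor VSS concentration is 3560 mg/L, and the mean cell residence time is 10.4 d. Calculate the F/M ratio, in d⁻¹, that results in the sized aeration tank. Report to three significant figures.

F/M ≈ 0.402 d⁻¹

Rearranging the biomass balance for a CMAS with decay, V = Y·Q·ΔS·θ_c / [X·(1+k_d θ_c)] = 0.437 × 3050 × (836 − 22.0) × 10.4 / [3560 × (1 + 0.0748 × 10.4)] = 1.13×10^7 / 6329 = 1783 m³.
Food-to-microorganism ratio F/M = Q S₀ / (V X) = 3050 × 836 / (1783 × 3560) = 0.4018 d⁻¹.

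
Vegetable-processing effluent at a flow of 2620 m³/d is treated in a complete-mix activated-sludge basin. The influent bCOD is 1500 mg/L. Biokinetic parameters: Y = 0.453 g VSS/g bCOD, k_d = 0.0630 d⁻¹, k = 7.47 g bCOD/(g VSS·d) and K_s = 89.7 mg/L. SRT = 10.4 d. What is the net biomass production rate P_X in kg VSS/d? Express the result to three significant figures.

From the Monod/SRT balance for a CMAS, S = K_s·(1+k_d θ_c)/[θ_c·(Y k − k_d) − 1] = 89.7 × (1 + 0.0630 × 10.4) / [10.4 × (0.453 × 7.47 − 0.0630) − 1] = 148.5 / 33.54 = 4.427 mg/L.
The observed yield is Y_obs = Y/(1 + k_d·θ_c) = 0.453 / (1 + 0.0630 × 10.4) = 0.453 / 1.655 = 0.2737 g VSS per g bCOD removed.
ΔS = 1500 − 4.43 = 1496 mg/L, so the substrate removal rate is 2620 × 1496/1000 = 3918 kg bCOD/d.
Biomass produced: P_X = Y_obs·Q·ΔS = 0.2737 × 3918 ≈ 1072 kg VSS/d.

P_X ≈ 1070 kg VSS/d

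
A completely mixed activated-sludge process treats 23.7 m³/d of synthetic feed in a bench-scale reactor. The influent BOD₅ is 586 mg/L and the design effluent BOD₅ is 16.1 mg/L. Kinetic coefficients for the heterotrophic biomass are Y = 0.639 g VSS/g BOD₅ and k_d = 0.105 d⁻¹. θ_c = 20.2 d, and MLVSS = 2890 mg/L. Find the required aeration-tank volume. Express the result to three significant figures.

Rearranging the biomass balance for a CMAS with decay, V = Y·Q·ΔS·θ_c / [X·(1+k_d θ_c)] = 0.639 × 23.7 × (586 − 16.1) × 20.2 / [2890 × (1 + 0.105 × 20.2)] = 1.74×10^5 / 9020 = 19.33 m³.

V ≈ 19.3 m³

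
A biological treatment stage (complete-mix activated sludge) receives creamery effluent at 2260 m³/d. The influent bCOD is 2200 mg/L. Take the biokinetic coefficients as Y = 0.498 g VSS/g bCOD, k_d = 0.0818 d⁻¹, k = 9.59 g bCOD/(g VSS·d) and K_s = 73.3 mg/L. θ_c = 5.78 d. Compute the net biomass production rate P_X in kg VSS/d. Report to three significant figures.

From the Monod/SRT balance for a CMAS, S = K_s·(1+k_d θ_c)/[θ_c·(Y k − k_d) − 1] = 73.3 × (1 + 0.0818 × 5.78) / [5.78 × (0.498 × 9.59 − 0.0818) − 1] = 108.0 / 26.13 = 4.131 mg/L.
Correct the yield for decay: Y_obs = Y/(1 + k_d θ_c) = 0.498 / (1 + 0.0818 × 5.78) = 0.498 / 1.473 = 0.3381.
Substrate removed = Q·(S₀ − S) = 2260 m³/d × (2200 − 4.13) g/m³ = 4.96×10^6 g/d = 4963 kg/d.
So the net sludge growth is P_X = 0.3381 × 4963 = 1678 kg VSS/d.

P_X ≈ 1680 kg VSS/d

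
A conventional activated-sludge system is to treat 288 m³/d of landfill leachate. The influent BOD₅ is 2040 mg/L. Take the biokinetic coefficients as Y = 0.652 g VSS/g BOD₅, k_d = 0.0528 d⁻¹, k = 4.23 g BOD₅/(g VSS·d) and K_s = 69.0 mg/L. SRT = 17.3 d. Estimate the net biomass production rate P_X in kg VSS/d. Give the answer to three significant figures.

From the Monod/SRT balance for a CMAS, S = K_s·(1+k_d θ_c)/[θ_c·(Y k − k_d) − 1] = 69.0 × (1 + 0.0528 × 17.3) / [17.3 × (0.652 × 4.23 − 0.0528) − 1] = 132.0 / 45.80 = 2.883 mg/L.
Y_obs = Y / (1 + k_d θ_c) = 0.652 / (1 + 0.0528 × 17.3) = 0.652 / 1.913 = 0.3407.
ΔS = 2040 − 2.88 = 2037 mg/L, so the substrate removal rate is 288 × 2037/1000 = 586.7 kg BOD₅/d.
P_X = Y_obs · Q(S₀ − S) = 0.3407 × 586.7 = 199.9 kg VSS/d.

P_X ≈ 200 kg VSS/d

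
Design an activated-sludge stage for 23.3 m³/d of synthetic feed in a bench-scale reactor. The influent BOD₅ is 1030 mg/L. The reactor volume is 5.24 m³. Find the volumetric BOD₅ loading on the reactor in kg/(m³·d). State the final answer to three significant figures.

L_v ≈ 4.58 kg BOD₅/(m³·d)

Applied BOD₅ load per unit volume = Q·S₀/V = (23.3 × 1030/1000)/5.240 = 4.580 kg BOD₅·m⁻³·d⁻¹.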